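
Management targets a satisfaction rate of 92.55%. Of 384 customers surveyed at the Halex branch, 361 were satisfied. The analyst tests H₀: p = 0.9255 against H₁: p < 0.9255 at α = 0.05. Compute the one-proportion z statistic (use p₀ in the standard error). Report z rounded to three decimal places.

p̂ = 361/384 ≈ 0.94010.
Under H₀, SE = √(0.9255·0.0745/384) = √(0.000179557) = 0.01340.
z = (0.94010 − 0.9255)/0.01340 = 0.01460/0.01340 = 1.090.
p-value = P(Z < 1.090) ≈ 0.8621, so at α = 0.05 we fail to reject H₀.

z = 1.090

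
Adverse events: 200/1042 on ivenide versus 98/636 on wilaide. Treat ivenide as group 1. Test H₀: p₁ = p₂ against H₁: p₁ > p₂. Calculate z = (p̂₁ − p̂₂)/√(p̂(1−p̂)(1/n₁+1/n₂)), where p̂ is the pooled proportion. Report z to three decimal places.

p̂₁ = 200/1042 = 0.19194, p̂₂ = 98/636 = 0.15409.
Pooled p̂ = (200+98)/(1042+636) = 298/1678 = 0.17759.
SE = √(0.146053 × 0.00253202) = 0.01923.
z = (0.19194 − 0.15409)/0.01923 = 0.03785/0.01923 = 1.968.
p-value = P(Z > 1.968) ≈ 0.0245.

z = 1.968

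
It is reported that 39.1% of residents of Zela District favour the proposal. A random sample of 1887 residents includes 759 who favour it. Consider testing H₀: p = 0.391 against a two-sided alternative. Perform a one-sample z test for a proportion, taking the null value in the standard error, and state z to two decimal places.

z = 1.00

p̂ = 759/1887 = 0.4022.
Standard error under H₀: √(0.391×0.609/1887) = 0.0112.
z = (0.4022 − 0.391)/0.0112 = 0.0112/0.0112 = 1.00.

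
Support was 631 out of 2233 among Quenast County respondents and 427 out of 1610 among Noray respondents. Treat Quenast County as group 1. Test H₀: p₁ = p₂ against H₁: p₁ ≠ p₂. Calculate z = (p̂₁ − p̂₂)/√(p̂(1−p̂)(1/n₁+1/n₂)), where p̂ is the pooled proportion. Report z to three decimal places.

z = 1.189

p̂₁ = 631/2233 ≈ 0.28258, p̂₂ = 427/1610 ≈ 0.26522.
Pooled p̂ = (631+427)/(2233+1610) = 1058/3843 = 0.27531.
SE = √(0.199512 × 0.00106895) = 0.01460.
z = (0.28258 − 0.26522)/0.01460 = 0.01736/0.01460 = 1.189.
p-value = 2·P(Z > 1.189) ≈ 0.2345.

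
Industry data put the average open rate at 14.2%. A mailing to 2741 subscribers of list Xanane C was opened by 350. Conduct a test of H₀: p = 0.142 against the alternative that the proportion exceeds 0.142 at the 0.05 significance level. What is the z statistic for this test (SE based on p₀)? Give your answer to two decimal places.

z = -2.15

p̂ = 350/2741 = 0.12769.
SE = √(p₀(1−p₀)/n) = √(0.12184/2741) = 0.00667.
z = (0.12769 − 0.142)/0.00667 = -0.01431/0.00667 = -2.15.
p-value = P(Z > -2.146) ≈ 0.9841, so at α = 0.05 we fail to reject H₀.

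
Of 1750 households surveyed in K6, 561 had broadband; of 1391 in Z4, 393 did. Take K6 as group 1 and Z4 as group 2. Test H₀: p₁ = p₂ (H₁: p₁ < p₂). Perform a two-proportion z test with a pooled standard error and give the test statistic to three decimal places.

z = 2.303

p̂₁ = 561/1750 = 0.32057, p̂₂ = 393/1391 = 0.28253.
Pooled p̂ = (561+393)/(1750+1391) = 954/3141 = 0.30372.
SE = √(p̂(1−p̂)(1/n₁+1/n₂)) = √(0.30372·0.69628·0.00129034) = √(0.000272875) = 0.01652.
z = (0.32057 − 0.28253)/0.01652 = 0.03804/0.01652 = 2.303.
p-value = P(Z < 2.303) ≈ 0.9894.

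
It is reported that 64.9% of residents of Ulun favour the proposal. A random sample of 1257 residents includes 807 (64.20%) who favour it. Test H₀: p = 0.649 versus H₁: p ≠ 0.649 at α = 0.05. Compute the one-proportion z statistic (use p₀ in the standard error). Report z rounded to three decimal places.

p̂ = 807/1257 ≈ 0.64200.
SE = √(p₀(1−p₀)/n) = √(0.2278/1257) = 0.01346.
z = (0.64200 − 0.649)/0.01346 = -0.00700/0.01346 = -0.520.
p-value = 2·P(Z > 0.520) ≈ 0.6033; since p > α = 0.05, fail to reject H₀.

z = -0.520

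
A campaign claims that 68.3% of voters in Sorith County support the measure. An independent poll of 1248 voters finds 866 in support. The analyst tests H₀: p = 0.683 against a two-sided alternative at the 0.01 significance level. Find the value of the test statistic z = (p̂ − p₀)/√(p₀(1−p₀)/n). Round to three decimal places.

p̂ = 866/1248 = 0.69391.
Under H₀, SE = √(0.683·0.317/1248) = √(0.000173486) = 0.01317.
z = (0.69391 − 0.683)/0.01317 = 0.01091/0.01317 = 0.828.
Two-sided p-value ≈ 2·Φ(−0.828) = 0.4075, so at α = 0.01 we fail to reject H₀.

z = 0.828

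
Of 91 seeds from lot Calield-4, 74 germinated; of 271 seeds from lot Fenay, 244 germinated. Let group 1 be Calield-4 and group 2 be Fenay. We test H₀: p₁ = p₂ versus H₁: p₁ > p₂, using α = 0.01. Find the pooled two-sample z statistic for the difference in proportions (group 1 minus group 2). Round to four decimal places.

p̂₁ = 74/91 = 0.8131868, p̂₂ = 244/271 = 0.9003690.
Pooled p̂ = (74+244)/(91+271) = 318/362 = 0.8784530.
SE = √(0.106773 × 0.014679) = 0.0395895.
z = (0.8131868 − 0.9003690)/0.0395895 = -0.0871822/0.0395895 = -2.2022.
p-value = P(Z > -2.202) ≈ 0.9862; since p > α = 0.01, fail to reject H₀.

z = -2.2022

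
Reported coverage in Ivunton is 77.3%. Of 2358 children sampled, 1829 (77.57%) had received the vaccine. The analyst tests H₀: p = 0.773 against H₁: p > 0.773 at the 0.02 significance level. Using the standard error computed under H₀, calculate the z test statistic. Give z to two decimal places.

z = 0.31

p̂ = 1829/2358 = 0.7757.
Under H₀, SE = √(0.773·0.227/2358) = √(7.44152e-05) = 0.0086.
z = (0.7757 − 0.773)/0.0086 = 0.0027/0.0086 = 0.31.
p-value = P(Z > 0.308) ≈ 0.3790; since p > α = 0.02, fail to reject H₀.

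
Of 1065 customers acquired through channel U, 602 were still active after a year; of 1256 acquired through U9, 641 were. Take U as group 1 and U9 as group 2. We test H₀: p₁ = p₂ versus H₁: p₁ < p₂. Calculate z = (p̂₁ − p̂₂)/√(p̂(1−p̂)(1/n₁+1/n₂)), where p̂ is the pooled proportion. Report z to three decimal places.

z = 2.643

p̂₁ = 602/1065 = 0.565258, p̂₂ = 641/1256 = 0.510350.
Pooled p̂ = (602+641)/(1065+1256) = 1243/2321 = 0.535545.
SE = √(p̂(1−p̂)(1/n₁+1/n₂)) = √(0.535545·0.464455·0.00173515) = √(0.000431594) = 0.020775.
z = (0.565258 − 0.510350)/0.020775 = 0.054908/0.020775 = 2.643.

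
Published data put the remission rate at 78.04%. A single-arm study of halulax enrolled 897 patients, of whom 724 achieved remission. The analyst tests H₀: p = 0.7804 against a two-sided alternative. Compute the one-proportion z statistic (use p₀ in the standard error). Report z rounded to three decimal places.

z = 1.934

p̂ = 724/897 = 0.80713.
SE = √(p₀(1−p₀)/n) = √(0.17138/897) = 0.01382.
z = (0.80713 − 0.7804)/0.01382 = 0.02673/0.01382 = 1.934.
p-value = 2·P(Z > 1.934) ≈ 0.0531.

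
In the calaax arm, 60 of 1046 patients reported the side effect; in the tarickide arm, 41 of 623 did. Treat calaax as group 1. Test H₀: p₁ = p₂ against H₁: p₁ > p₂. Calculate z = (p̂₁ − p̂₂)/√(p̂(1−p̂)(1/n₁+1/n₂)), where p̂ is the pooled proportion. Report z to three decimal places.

p̂₁ = 60/1046 = 0.05736, p̂₂ = 41/623 = 0.06581.
Pooled p̂ = (60+41)/(1046+623) = 101/1669 = 0.06052.
SE = √(p̂(1−p̂)(1/n₁+1/n₂)) = √(0.06052·0.93948·0.00256116) = √(0.00014561) = 0.01207.
z = (0.05736 − 0.06581)/0.01207 = -0.00845/0.01207 = -0.700.

z = -0.700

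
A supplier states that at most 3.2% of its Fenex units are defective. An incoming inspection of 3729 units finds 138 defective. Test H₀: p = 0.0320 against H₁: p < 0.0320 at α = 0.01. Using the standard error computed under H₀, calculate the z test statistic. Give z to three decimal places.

p̂ = 138/3729 = 0.037007.
SE = √(p₀(1−p₀)/n) = √(0.030976/3729) = 0.002882.
z = (0.037007 − 0.032)/0.002882 = 0.005007/0.002882 = 1.737.
p-value = P(Z < 1.737) ≈ 0.9588; since p > α = 0.01, fail to reject H₀.

z = 1.737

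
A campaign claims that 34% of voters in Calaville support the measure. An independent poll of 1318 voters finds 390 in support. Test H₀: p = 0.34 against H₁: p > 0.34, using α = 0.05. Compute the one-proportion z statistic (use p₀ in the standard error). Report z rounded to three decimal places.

z = -3.380

p̂ = 390/1318 ≈ 0.295903.
Under H₀, SE = √(0.34·0.66/1318) = √(0.000170258) = 0.013048.
z = (0.295903 − 0.34)/0.013048 = -0.044097/0.013048 = -3.380.
p-value = P(Z > -3.380) ≈ 0.9996, so at α = 0.05 we fail to reject H₀.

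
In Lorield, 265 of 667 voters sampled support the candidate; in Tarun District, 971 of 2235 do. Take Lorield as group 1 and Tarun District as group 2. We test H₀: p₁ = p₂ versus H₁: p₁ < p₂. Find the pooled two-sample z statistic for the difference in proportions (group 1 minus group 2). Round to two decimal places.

z = -1.70

p̂₁ = 265/667 = 0.39730, p̂₂ = 971/2235 = 0.43445.
Pooled p̂ = (265+971)/(667+2235) = 1236/2902 = 0.42591.
SE = √(0.244511 × 0.00194668) = 0.02182.
z = (0.39730 − 0.43445)/0.02182 = -0.03715/0.02182 = -1.70.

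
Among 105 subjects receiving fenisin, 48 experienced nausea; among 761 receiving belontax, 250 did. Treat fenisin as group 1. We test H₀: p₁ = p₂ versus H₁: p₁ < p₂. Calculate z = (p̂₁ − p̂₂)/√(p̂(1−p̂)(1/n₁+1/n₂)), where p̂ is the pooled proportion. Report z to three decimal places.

z = 2.601

p̂₁ = 48/105 = 0.457143, p̂₂ = 250/761 = 0.328515.
Pooled p̂ = (48+250)/(105+761) = 298/866 = 0.344111.
SE = √(0.225699 × 0.0108379) = 0.049458.
z = (0.457143 − 0.328515)/0.049458 = 0.128628/0.049458 = 2.601.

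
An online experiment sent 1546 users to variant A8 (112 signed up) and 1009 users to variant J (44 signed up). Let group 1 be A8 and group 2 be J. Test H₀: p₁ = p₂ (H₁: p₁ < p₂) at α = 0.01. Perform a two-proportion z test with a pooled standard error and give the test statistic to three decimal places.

z = 2.976

p̂₁ = 112/1546 = 0.07245, p̂₂ = 44/1009 = 0.04361.
Pooled p̂ = (112+44)/(1546+1009) = 156/2555 = 0.06106.
SE = √(p̂(1−p̂)(1/n₁+1/n₂)) = √(0.06106·0.93894·0.00163791) = √(9.38995e-05) = 0.00969.
z = (0.07245 − 0.04361)/0.00969 = 0.02884/0.00969 = 2.976.
p-value = P(Z < 2.976) ≈ 0.9985, so at α = 0.01 we fail to reject H₀.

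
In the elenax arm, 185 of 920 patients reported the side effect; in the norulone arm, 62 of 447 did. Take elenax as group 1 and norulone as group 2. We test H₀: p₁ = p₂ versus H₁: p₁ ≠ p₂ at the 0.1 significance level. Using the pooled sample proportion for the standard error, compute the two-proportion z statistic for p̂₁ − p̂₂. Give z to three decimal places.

p̂₁ = 185/920 = 0.201087, p̂₂ = 62/447 = 0.138702.
Pooled p̂ = (185+62)/(920+447) = 247/1367 = 0.180688.
SE = √(p̂(1−p̂)(1/n₁+1/n₂)) = √(0.180688·0.819312·0.00332409) = √(0.000492097) = 0.022183.
z = (0.201087 − 0.138702)/0.022183 = 0.062385/0.022183 = 2.812.
p-value = 2·P(Z > 2.812) ≈ 0.0049. With α = 0.1, reject H₀.

z = 2.812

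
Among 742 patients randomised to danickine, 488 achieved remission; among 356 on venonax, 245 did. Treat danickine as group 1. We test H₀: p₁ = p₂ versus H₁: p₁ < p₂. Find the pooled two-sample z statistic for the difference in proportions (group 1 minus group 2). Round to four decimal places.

z = -1.0049

p̂₁ = 488/742 ≈ 0.657682, p̂₂ = 245/356 ≈ 0.688202.
Pooled p̂ = (488+245)/(742+356) = 733/1098 = 0.667577.
SE = √(0.221918 × 0.0041567) = 0.030372.
z = (0.657682 − 0.688202)/0.030372 = -0.030520/0.030372 = -1.0049.
p-value = P(Z < -1.005) ≈ 0.1575.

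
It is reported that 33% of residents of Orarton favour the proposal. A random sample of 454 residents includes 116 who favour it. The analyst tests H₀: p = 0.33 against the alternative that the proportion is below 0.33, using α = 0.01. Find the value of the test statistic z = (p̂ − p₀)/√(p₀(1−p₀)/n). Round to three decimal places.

z = -3.376

p̂ = 116/454 = 0.255507.
Standard error under H₀: √(0.33×0.67/454) = 0.022068.
z = (0.255507 − 0.33)/0.022068 = -0.074493/0.022068 = -3.376.
p-value = P(Z < -3.376) ≈ 0.0004; since p < α = 0.01, reject H₀.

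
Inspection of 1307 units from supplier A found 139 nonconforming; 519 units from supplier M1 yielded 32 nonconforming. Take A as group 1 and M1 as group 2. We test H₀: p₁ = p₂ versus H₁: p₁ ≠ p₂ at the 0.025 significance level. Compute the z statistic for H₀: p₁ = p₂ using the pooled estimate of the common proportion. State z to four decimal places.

z = 2.9568

p̂₁ = 139/1307 = 0.1063504, p̂₂ = 32/519 = 0.0616570.
Pooled p̂ = (139+32)/(1307+519) = 171/1826 = 0.0936473.
SE = √(p̂(1−p̂)(1/n₁+1/n₂)) = √(0.0936473·0.9063527·0.00269189) = √(0.000228481) = 0.0151156.
z = (0.1063504 − 0.0616570)/0.0151156 = 0.0446934/0.0151156 = 2.9568.
p-value = 2·P(Z > 2.957) ≈ 0.0031; since p < α = 0.025, reject H₀.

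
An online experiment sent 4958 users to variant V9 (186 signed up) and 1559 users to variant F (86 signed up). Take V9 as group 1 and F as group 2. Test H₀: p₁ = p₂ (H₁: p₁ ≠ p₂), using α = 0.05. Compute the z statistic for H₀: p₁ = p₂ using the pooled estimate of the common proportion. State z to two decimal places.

z = -3.04

p̂₁ = 186/4958 = 0.03752, p̂₂ = 86/1559 = 0.05516.
Pooled p̂ = (186+86)/(4958+1559) = 272/6517 = 0.04174.
SE = √(0.039995 × 0.000843131) = 0.00581.
z = (0.03752 − 0.05516)/0.00581 = -0.01764/0.00581 = -3.04.
p-value = 2·P(Z > 3.039) ≈ 0.0024; since p < α = 0.05, reject H₀.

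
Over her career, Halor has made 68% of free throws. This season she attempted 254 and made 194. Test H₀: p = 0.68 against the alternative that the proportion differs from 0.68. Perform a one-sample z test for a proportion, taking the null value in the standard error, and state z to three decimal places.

p̂ = 194/254 ≈ 0.76378.
Standard error under H₀: √(0.68×0.32/254) = 0.02927.
z = (0.76378 − 0.68)/0.02927 = 0.08378/0.02927 = 2.862.

z = 2.862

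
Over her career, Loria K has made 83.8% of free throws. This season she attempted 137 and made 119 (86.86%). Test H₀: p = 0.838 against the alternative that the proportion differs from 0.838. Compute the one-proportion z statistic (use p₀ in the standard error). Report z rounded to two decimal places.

p̂ = 119/137 ≈ 0.8686.
SE = √(p₀(1−p₀)/n) = √(0.13576/137) = 0.0315.
z = (0.8686 − 0.838)/0.0315 = 0.0306/0.0315 = 0.97.

z = 0.97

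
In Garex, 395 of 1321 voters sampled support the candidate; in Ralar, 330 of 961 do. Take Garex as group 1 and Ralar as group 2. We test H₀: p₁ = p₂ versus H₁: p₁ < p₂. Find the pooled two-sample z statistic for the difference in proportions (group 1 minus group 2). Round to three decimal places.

p̂₁ = 395/1321 = 0.29902, p̂₂ = 330/961 = 0.34339.
Pooled p̂ = (395+330)/(1321+961) = 725/2282 = 0.31770.
SE = √(p̂(1−p̂)(1/n₁+1/n₂)) = √(0.31770·0.68230·0.00179758) = √(0.000389659) = 0.01974.
z = (0.29902 − 0.34339)/0.01974 = -0.04437/0.01974 = -2.248.
p-value = P(Z < -2.248) ≈ 0.0123.

z = -2.248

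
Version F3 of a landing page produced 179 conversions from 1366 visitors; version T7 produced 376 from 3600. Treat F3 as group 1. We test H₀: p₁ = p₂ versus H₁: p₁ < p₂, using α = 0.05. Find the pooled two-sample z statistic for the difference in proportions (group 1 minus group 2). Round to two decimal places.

p̂₁ = 179/1366 = 0.1310, p̂₂ = 376/3600 = 0.1044.
Pooled p̂ = (179+376)/(1366+3600) = 555/4966 = 0.1118.
SE = √(0.0992697 × 0.00100984) = 0.0100.
z = (0.1310 − 0.1044)/0.0100 = 0.0266/0.0100 = 2.66.
p-value = P(Z < 2.656) ≈ 0.9960; since p > α = 0.05, fail to reject H₀.

z = 2.66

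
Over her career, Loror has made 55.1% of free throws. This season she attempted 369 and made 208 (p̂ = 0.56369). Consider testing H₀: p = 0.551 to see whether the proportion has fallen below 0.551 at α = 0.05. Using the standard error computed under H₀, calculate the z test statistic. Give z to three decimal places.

z = 0.490

p̂ = 208/369 = 0.56369.
Under H₀, SE = √(0.551·0.449/369) = √(0.000670458) = 0.02589.
z = (0.56369 − 0.551)/0.02589 = 0.01269/0.02589 = 0.490.
p-value = P(Z < 0.490) ≈ 0.6879. With α = 0.05, fail to reject H₀.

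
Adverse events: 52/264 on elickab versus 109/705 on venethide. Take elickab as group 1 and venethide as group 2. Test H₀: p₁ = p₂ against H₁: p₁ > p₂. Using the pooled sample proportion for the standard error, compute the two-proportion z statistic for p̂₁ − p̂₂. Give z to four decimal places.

z = 1.5772

p̂₁ = 52/264 ≈ 0.196970, p̂₂ = 109/705 ≈ 0.154610.
Pooled p̂ = (52+109)/(264+705) = 161/969 = 0.166151.
SE = √(p̂(1−p̂)(1/n₁+1/n₂)) = √(0.166151·0.833849·0.00520632) = √(0.000721307) = 0.026857.
z = (0.196970 − 0.154610)/0.026857 = 0.042360/0.026857 = 1.5772.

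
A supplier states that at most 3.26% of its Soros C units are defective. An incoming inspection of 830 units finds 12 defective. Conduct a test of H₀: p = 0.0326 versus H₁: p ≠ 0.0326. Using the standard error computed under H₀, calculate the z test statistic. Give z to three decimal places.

z = -2.943

p̂ = 12/830 ≈ 0.014458.
SE = √(p₀(1−p₀)/n) = √(0.031537/830) = 0.006164.
z = (0.014458 − 0.0326)/0.006164 = -0.018142/0.006164 = -2.943.
Two-sided p-value ≈ 2·Φ(−2.943) = 0.0032.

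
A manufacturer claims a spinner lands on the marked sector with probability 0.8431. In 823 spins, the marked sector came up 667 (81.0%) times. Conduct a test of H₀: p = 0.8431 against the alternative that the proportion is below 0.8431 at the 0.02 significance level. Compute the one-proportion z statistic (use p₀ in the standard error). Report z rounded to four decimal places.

p̂ = 667/823 ≈ 0.8104496.
Under H₀, SE = √(0.8431·0.1569/823) = √(0.000160732) = 0.0126780.
z = (0.8104496 − 0.8431)/0.0126780 = -0.0326504/0.0126780 = -2.5754.
p-value = P(Z < -2.575) ≈ 0.0050. With α = 0.02, reject H₀.

z = -2.5754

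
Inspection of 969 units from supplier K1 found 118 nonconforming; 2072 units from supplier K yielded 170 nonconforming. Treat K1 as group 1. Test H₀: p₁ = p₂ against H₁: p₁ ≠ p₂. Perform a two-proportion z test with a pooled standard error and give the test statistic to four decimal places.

p̂₁ = 118/969 ≈ 0.1217750, p̂₂ = 170/2072 ≈ 0.0820463.
Pooled p̂ = (118+170)/(969+2072) = 288/3041 = 0.0947057.
SE = √(p̂(1−p̂)(1/n₁+1/n₂)) = √(0.0947057·0.9052943·0.00151462) = √(0.000129858) = 0.0113955.
z = (0.1217750 − 0.0820463)/0.0113955 = 0.0397287/0.0113955 = 3.4863.

z = 3.4863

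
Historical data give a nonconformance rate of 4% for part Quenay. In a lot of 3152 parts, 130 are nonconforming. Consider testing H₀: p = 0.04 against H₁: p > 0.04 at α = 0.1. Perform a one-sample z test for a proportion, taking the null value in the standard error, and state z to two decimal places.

p̂ = 130/3152 ≈ 0.04124.
SE = √(p₀(1−p₀)/n) = √(0.0384/3152) = 0.00349.
z = (0.04124 − 0.04)/0.00349 = 0.00124/0.00349 = 0.36.
p-value = P(Z > 0.356) ≈ 0.3608, so at α = 0.1 we fail to reject H₀.

z = 0.36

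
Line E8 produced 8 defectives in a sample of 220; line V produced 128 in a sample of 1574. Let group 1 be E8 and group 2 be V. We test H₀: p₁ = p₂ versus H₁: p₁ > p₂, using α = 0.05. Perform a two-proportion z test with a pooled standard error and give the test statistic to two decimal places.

p̂₁ = 8/220 = 0.03636, p̂₂ = 128/1574 = 0.08132.
Pooled p̂ = (8+128)/(220+1574) = 136/1794 = 0.07581.
SE = √(0.0700614 × 0.00518078) = 0.01905.
z = (0.03636 − 0.08132)/0.01905 = -0.04496/0.01905 = -2.36.
p-value = P(Z > -2.360) ≈ 0.9909; since p > α = 0.05, fail to reject H₀.

z = -2.36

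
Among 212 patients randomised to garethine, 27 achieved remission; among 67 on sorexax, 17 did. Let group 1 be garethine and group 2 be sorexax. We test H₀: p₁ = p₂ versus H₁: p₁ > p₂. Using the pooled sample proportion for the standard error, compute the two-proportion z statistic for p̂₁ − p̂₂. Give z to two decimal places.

z = -2.47

p̂₁ = 27/212 ≈ 0.1274, p̂₂ = 17/67 ≈ 0.2537.
Pooled p̂ = (27+17)/(212+67) = 44/279 = 0.1577.
SE = √(0.132835 × 0.0196424) = 0.0511.
z = (0.1274 − 0.2537)/0.0511 = -0.1263/0.0511 = -2.47.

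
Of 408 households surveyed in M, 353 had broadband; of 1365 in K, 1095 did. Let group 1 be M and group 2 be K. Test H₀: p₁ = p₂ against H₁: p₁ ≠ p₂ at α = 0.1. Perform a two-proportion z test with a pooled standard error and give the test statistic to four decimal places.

z = 2.8857

p̂₁ = 353/408 = 0.865196, p̂₂ = 1095/1365 = 0.802198.
Pooled p̂ = (353+1095)/(408+1365) = 1448/1773 = 0.816695.
SE = √(0.149704 × 0.00318358) = 0.021831.
z = (0.865196 − 0.802198)/0.021831 = 0.062998/0.021831 = 2.8857.
Two-sided p-value ≈ 2·Φ(−2.886) = 0.0039. With α = 0.1, reject H₀.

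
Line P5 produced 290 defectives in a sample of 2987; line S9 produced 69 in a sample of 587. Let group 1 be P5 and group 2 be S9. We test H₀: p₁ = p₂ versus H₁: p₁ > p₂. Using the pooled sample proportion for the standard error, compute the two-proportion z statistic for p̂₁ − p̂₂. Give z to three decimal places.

z = -1.508

p̂₁ = 290/2987 = 0.09709, p̂₂ = 69/587 = 0.11755.
Pooled p̂ = (290+69)/(2987+587) = 359/3574 = 0.10045.
SE = √(p̂(1−p̂)(1/n₁+1/n₂)) = √(0.10045·0.89955·0.00203836) = √(0.000184182) = 0.01357.
z = (0.09709 − 0.11755)/0.01357 = -0.02046/0.01357 = -1.508.
p-value = P(Z > -1.508) ≈ 0.9342.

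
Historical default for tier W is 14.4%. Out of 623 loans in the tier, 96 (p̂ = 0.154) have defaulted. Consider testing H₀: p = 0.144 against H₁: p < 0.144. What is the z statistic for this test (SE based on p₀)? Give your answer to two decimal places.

p̂ = 96/623 = 0.1541.
Under H₀, SE = √(0.144·0.856/623) = √(0.000197856) = 0.0141.
z = (0.1541 − 0.144)/0.0141 = 0.0101/0.0141 = 0.72.
p-value = P(Z < 0.718) ≈ 0.7635.

z = 0.72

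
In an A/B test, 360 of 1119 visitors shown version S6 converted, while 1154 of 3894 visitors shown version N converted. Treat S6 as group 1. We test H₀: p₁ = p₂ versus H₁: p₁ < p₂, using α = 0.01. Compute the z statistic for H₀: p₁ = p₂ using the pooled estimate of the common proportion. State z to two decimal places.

z = 1.63

p̂₁ = 360/1119 = 0.32172, p̂₂ = 1154/3894 = 0.29635.
Pooled p̂ = (360+1154)/(1119+3894) = 1514/5013 = 0.30201.
SE = √(p̂(1−p̂)(1/n₁+1/n₂)) = √(0.30201·0.69799·0.00115046) = √(0.000242519) = 0.01557.
z = (0.32172 − 0.29635)/0.01557 = 0.02537/0.01557 = 1.63.
p-value = P(Z < 1.629) ≈ 0.9483. With α = 0.01, fail to reject H₀.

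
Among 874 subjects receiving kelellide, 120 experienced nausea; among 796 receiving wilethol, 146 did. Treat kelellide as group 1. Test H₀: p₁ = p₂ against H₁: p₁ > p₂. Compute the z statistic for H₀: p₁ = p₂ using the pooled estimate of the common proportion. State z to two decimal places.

z = -2.57

p̂₁ = 120/874 = 0.13730, p̂₂ = 146/796 = 0.18342.
Pooled p̂ = (120+146)/(874+796) = 266/1670 = 0.15928.
SE = √(0.133911 × 0.00240045) = 0.01793.
z = (0.13730 − 0.18342)/0.01793 = -0.04612/0.01793 = -2.57.
p-value = P(Z > -2.572) ≈ 0.9949.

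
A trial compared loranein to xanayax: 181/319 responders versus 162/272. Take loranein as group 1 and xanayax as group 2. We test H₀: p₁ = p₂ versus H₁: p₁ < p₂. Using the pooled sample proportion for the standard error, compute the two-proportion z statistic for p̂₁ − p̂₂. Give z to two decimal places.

p̂₁ = 181/319 ≈ 0.5674, p̂₂ = 162/272 ≈ 0.5956.
Pooled p̂ = (181+162)/(319+272) = 343/591 = 0.5804.
SE = √(0.24354 × 0.00681127) = 0.0407.
z = (0.5674 − 0.5956)/0.0407 = -0.0282/0.0407 = -0.69.

z = -0.69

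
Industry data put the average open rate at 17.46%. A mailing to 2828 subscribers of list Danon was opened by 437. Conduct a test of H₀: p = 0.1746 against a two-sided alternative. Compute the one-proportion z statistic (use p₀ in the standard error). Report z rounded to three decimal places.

p̂ = 437/2828 = 0.154526.
Standard error under H₀: √(0.1746×0.8254/2828) = 0.007139.
z = (0.154526 − 0.1746)/0.007139 = -0.020074/0.007139 = -2.812.

z = -2.812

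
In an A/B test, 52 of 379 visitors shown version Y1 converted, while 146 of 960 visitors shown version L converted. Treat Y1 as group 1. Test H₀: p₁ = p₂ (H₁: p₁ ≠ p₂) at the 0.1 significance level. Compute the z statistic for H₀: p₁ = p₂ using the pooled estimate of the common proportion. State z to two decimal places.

z = -0.69

p̂₁ = 52/379 ≈ 0.1372, p̂₂ = 146/960 ≈ 0.1521.
Pooled p̂ = (52+146)/(379+960) = 198/1339 = 0.1479.
SE = √(0.126006 × 0.00368019) = 0.0215.
z = (0.1372 − 0.1521)/0.0215 = -0.0149/0.0215 = -0.69.
Two-sided p-value ≈ 2·Φ(−0.691) = 0.4896; since p > α = 0.1, fail to reject H₀.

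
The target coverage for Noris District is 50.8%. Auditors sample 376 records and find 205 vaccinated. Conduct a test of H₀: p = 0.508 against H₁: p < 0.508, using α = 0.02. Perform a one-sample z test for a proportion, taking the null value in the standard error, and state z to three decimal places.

p̂ = 205/376 = 0.54521.
Under H₀, SE = √(0.508·0.492/376) = √(0.000664723) = 0.02578.
z = (0.54521 − 0.508)/0.02578 = 0.03721/0.02578 = 1.443.
p-value = P(Z < 1.443) ≈ 0.9255; since p > α = 0.02, fail to reject H₀.

z = 1.443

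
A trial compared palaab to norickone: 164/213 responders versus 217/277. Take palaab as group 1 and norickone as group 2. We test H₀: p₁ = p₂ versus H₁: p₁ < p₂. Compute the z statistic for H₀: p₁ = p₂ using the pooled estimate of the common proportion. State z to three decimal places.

z = -0.355

p̂₁ = 164/213 = 0.76995, p̂₂ = 217/277 = 0.78339.
Pooled p̂ = (164+217)/(213+277) = 381/490 = 0.77755.
SE = √(0.172965 × 0.00830494) = 0.03790.
z = (0.76995 − 0.78339)/0.03790 = -0.01344/0.03790 = -0.355.
p-value = P(Z < -0.355) ≈ 0.3614.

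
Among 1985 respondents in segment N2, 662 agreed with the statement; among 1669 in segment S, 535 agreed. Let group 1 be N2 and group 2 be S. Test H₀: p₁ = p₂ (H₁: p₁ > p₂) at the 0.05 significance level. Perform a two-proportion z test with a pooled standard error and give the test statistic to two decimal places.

z = 0.83

p̂₁ = 662/1985 = 0.3335, p̂₂ = 535/1669 = 0.3206.
Pooled p̂ = (662+535)/(1985+1669) = 1197/3654 = 0.3276.
SE = √(p̂(1−p̂)(1/n₁+1/n₂)) = √(0.3276·0.6724·0.00110294) = √(0.000242948) = 0.0156.
z = (0.3335 − 0.3206)/0.0156 = 0.0129/0.0156 = 0.83.
p-value = P(Z > 0.831) ≈ 0.2030; since p > α = 0.05, fail to reject H₀.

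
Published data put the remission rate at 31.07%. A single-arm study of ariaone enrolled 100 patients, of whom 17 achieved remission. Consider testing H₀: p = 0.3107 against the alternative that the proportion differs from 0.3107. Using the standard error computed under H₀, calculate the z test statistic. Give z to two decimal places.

z = -3.04

p̂ = 17/100 ≈ 0.1700.
SE = √(p₀(1−p₀)/n) = √(0.21417/100) = 0.0463.
z = (0.1700 − 0.3107)/0.0463 = -0.1407/0.0463 = -3.04.
Two-sided p-value ≈ 2·Φ(−3.040) = 0.0024.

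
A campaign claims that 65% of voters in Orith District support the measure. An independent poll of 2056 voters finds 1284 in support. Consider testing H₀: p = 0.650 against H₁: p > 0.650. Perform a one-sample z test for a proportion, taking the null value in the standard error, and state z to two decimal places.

z = -2.42

p̂ = 1284/2056 ≈ 0.62451.
Standard error under H₀: √(0.65×0.35/2056) = 0.01052.
z = (0.62451 − 0.65)/0.01052 = -0.02549/0.01052 = -2.42.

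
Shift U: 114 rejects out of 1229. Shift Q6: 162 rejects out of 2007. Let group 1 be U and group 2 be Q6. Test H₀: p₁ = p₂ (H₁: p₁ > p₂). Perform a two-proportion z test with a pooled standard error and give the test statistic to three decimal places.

z = 1.190

p̂₁ = 114/1229 = 0.09276, p̂₂ = 162/2007 = 0.08072.
Pooled p̂ = (114+162)/(1229+2007) = 276/3236 = 0.08529.
SE = √(0.078016 × 0.00131193) = 0.01012.
z = (0.09276 − 0.08072)/0.01012 = 0.01204/0.01012 = 1.190.
p-value = P(Z > 1.190) ≈ 0.1170.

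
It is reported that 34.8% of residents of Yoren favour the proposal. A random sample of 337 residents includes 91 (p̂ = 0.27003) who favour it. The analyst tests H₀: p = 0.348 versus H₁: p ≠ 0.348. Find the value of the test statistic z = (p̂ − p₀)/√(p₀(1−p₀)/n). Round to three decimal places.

z = -3.005

p̂ = 91/337 = 0.27003.
Standard error under H₀: √(0.348×0.652/337) = 0.02595.
z = (0.27003 − 0.348)/0.02595 = -0.07797/0.02595 = -3.005.
p-value = 2·P(Z > 3.005) ≈ 0.0027.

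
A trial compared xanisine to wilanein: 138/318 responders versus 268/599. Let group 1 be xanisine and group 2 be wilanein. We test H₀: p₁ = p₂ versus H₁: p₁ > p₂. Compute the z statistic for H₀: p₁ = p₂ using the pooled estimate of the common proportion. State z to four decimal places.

p̂₁ = 138/318 ≈ 0.433962, p̂₂ = 268/599 ≈ 0.447412.
Pooled p̂ = (138+268)/(318+599) = 406/917 = 0.442748.
SE = √(0.246722 × 0.0048141) = 0.034464.
z = (0.433962 − 0.447412)/0.034464 = -0.013450/0.034464 = -0.3903.
p-value = P(Z > -0.390) ≈ 0.6518.

z = -0.3903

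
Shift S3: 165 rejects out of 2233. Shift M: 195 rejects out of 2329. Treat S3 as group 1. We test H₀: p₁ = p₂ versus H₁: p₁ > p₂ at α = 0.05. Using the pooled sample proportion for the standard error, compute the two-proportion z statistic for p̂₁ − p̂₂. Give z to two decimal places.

p̂₁ = 165/2233 = 0.07389, p̂₂ = 195/2329 = 0.08373.
Pooled p̂ = (165+195)/(2233+2329) = 360/4562 = 0.07891.
SE = √(p̂(1−p̂)(1/n₁+1/n₂)) = √(0.07891·0.92109·0.000877197) = √(6.37595e-05) = 0.00798.
z = (0.07389 − 0.08373)/0.00798 = -0.00984/0.00798 = -1.23.
p-value = P(Z > -1.232) ≈ 0.8910, so at α = 0.05 we fail to reject H₀.

z = -1.23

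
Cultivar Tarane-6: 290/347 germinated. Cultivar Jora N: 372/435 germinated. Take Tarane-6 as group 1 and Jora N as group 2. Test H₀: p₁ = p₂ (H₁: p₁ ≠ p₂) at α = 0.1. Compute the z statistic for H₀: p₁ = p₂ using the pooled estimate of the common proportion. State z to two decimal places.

z = -0.75

p̂₁ = 290/347 = 0.8357, p̂₂ = 372/435 = 0.8552.
Pooled p̂ = (290+372)/(347+435) = 662/782 = 0.8465.
SE = √(0.129905 × 0.00518069) = 0.0259.
z = (0.8357 − 0.8552)/0.0259 = -0.0195/0.0259 = -0.75.
p-value = 2·P(Z > 0.749) ≈ 0.4537, so at α = 0.1 we fail to reject H₀.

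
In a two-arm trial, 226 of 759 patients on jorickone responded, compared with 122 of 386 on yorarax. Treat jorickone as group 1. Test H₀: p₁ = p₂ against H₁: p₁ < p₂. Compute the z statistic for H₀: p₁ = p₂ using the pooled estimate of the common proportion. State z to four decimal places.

p̂₁ = 226/759 ≈ 0.297760, p̂₂ = 122/386 ≈ 0.316062.
Pooled p̂ = (226+122)/(759+386) = 348/1145 = 0.303930.
SE = √(p̂(1−p̂)(1/n₁+1/n₂)) = √(0.303930·0.696070·0.0039082) = √(0.000826805) = 0.028754.
z = (0.297760 − 0.316062)/0.028754 = -0.018302/0.028754 = -0.6365.
p-value = P(Z < -0.636) ≈ 0.2622.

z = -0.6365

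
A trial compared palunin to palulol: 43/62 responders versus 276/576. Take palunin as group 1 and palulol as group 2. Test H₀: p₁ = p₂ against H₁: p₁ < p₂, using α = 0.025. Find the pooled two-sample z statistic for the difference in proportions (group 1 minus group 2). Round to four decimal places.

z = 3.2079

p̂₁ = 43/62 ≈ 0.693548, p̂₂ = 276/576 ≈ 0.479167.
Pooled p̂ = (43+276)/(62+576) = 319/638 = 0.500000.
SE = √(0.25 × 0.0178651) = 0.066830.
z = (0.693548 − 0.479167)/0.066830 = 0.214381/0.066830 = 3.2079.
p-value = P(Z < 3.208) ≈ 0.9993; since p > α = 0.025, fail to reject H₀.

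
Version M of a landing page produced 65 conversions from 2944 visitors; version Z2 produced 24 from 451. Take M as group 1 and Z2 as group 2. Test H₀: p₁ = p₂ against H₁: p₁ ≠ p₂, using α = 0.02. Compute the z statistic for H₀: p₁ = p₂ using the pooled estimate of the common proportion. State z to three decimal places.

p̂₁ = 65/2944 = 0.02208, p̂₂ = 24/451 = 0.05322.
Pooled p̂ = (65+24)/(2944+451) = 89/3395 = 0.02622.
SE = √(0.0255278 × 0.00255697) = 0.00808.
z = (0.02208 − 0.05322)/0.00808 = -0.03114/0.00808 = -3.854.
Two-sided p-value ≈ 2·Φ(−3.854) = 0.0001. With α = 0.02, reject H₀.

z = -3.854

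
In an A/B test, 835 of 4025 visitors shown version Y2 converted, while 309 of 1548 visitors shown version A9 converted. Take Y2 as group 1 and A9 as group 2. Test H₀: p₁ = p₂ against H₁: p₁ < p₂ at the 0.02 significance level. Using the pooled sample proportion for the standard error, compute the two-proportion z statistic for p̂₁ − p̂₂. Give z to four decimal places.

z = 0.6491

p̂₁ = 835/4025 = 0.207453, p̂₂ = 309/1548 = 0.199612.
Pooled p̂ = (835+309)/(4025+1548) = 1144/5573 = 0.205275.
SE = √(p̂(1−p̂)(1/n₁+1/n₂)) = √(0.205275·0.794725·0.000894442) = √(0.000145917) = 0.012080.
z = (0.207453 − 0.199612)/0.012080 = 0.007841/0.012080 = 0.6491.
p-value = P(Z < 0.649) ≈ 0.7419; since p > α = 0.02, fail to reject H₀.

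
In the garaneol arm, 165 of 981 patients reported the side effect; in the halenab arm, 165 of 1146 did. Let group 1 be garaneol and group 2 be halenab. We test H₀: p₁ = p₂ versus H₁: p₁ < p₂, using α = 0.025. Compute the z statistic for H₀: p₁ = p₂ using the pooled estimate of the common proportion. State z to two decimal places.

p̂₁ = 165/981 ≈ 0.1682, p̂₂ = 165/1146 ≈ 0.1440.
Pooled p̂ = (165+165)/(981+1146) = 330/2127 = 0.1551.
SE = √(p̂(1−p̂)(1/n₁+1/n₂)) = √(0.1551·0.8449·0.00189197) = √(0.000247994) = 0.0157.
z = (0.1682 − 0.1440)/0.0157 = 0.0242/0.0157 = 1.54.
p-value = P(Z < 1.538) ≈ 0.9379, so at α = 0.025 we fail to reject H₀.

z = 1.54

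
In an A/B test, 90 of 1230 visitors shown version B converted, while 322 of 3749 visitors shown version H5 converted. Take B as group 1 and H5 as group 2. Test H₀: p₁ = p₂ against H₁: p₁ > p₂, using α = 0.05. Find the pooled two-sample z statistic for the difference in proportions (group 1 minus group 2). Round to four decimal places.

p̂₁ = 90/1230 = 0.0731707, p̂₂ = 322/3749 = 0.0858896.
Pooled p̂ = (90+322)/(1230+3749) = 412/4979 = 0.0827475.
SE = √(p̂(1−p̂)(1/n₁+1/n₂)) = √(0.0827475·0.9172525·0.00107975) = √(8.19531e-05) = 0.0090528.
z = (0.0731707 − 0.0858896)/0.0090528 = -0.0127189/0.0090528 = -1.4050.
p-value = P(Z > -1.405) ≈ 0.9200, so at α = 0.05 we fail to reject H₀.

z = -1.4050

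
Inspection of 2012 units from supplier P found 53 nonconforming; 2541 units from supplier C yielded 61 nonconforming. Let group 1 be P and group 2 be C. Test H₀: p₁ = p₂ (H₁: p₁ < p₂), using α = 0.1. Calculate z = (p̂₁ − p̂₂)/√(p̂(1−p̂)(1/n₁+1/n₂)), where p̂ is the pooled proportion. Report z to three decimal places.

p̂₁ = 53/2012 ≈ 0.026342, p̂₂ = 61/2541 ≈ 0.024006.
Pooled p̂ = (53+61)/(2012+2541) = 114/4553 = 0.025038.
SE = √(p̂(1−p̂)(1/n₁+1/n₂)) = √(0.025038·0.974962·0.000890564) = √(2.174e-05) = 0.004663.
z = (0.026342 − 0.024006)/0.004663 = 0.002336/0.004663 = 0.501.
p-value = P(Z < 0.501) ≈ 0.6918. With α = 0.1, fail to reject H₀.

z = 0.501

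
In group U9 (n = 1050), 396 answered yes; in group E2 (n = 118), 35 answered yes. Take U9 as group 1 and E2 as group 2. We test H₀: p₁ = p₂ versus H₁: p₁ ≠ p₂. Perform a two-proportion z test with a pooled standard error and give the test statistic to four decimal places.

p̂₁ = 396/1050 = 0.377143, p̂₂ = 35/118 = 0.296610.
Pooled p̂ = (396+35)/(1050+118) = 431/1168 = 0.369007.
SE = √(0.232841 × 0.00942696) = 0.046851.
z = (0.377143 − 0.296610)/0.046851 = 0.080533/0.046851 = 1.7189.

z = 1.7189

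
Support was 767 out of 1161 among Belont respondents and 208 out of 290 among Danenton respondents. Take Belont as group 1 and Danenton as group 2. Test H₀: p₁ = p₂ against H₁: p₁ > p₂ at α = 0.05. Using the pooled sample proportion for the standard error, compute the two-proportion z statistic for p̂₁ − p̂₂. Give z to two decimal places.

z = -1.84

p̂₁ = 767/1161 ≈ 0.6606, p̂₂ = 208/290 ≈ 0.7172.
Pooled p̂ = (767+208)/(1161+290) = 975/1451 = 0.6720.
SE = √(p̂(1−p̂)(1/n₁+1/n₂)) = √(0.6720·0.3280·0.0043096) = √(0.000949979) = 0.0308.
z = (0.6606 − 0.7172)/0.0308 = -0.0566/0.0308 = -1.84.
p-value = P(Z > -1.836) ≈ 0.9669, so at α = 0.05 we fail to reject H₀.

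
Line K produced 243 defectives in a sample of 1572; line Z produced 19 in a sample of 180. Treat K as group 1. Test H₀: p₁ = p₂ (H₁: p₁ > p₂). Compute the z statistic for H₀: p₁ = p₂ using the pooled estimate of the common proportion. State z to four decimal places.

p̂₁ = 243/1572 ≈ 0.154580, p̂₂ = 19/180 ≈ 0.105556.
Pooled p̂ = (243+19)/(1572+180) = 262/1752 = 0.149543.
SE = √(0.12718 × 0.00619169) = 0.028062.
z = (0.154580 − 0.105556)/0.028062 = 0.049024/0.028062 = 1.7470.
p-value = P(Z > 1.747) ≈ 0.0403.

z = 1.7470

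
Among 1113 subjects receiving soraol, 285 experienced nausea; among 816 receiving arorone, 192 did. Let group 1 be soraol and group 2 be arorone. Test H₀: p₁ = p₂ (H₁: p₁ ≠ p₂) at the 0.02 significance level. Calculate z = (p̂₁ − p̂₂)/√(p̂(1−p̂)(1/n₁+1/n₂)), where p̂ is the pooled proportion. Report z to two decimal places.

p̂₁ = 285/1113 = 0.25606, p̂₂ = 192/816 = 0.23529.
Pooled p̂ = (285+192)/(1113+816) = 477/1929 = 0.24728.
SE = √(p̂(1−p̂)(1/n₁+1/n₂)) = √(0.24728·0.75272·0.00212396) = √(0.000395337) = 0.01988.
z = (0.25606 − 0.23529)/0.01988 = 0.02077/0.01988 = 1.04.
Two-sided p-value ≈ 2·Φ(−1.045) = 0.2962; since p > α = 0.02, fail to reject H₀.

z = 1.04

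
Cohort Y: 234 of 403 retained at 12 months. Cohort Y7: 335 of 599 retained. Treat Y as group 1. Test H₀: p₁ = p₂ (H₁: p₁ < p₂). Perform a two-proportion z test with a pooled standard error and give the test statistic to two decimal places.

z = 0.67

p̂₁ = 234/403 ≈ 0.5806, p̂₂ = 335/599 ≈ 0.5593.
Pooled p̂ = (234+335)/(403+599) = 569/1002 = 0.5679.
SE = √(p̂(1−p̂)(1/n₁+1/n₂)) = √(0.5679·0.4321·0.00415084) = √(0.00101859) = 0.0319.
z = (0.5806 − 0.5593)/0.0319 = 0.0213/0.0319 = 0.67.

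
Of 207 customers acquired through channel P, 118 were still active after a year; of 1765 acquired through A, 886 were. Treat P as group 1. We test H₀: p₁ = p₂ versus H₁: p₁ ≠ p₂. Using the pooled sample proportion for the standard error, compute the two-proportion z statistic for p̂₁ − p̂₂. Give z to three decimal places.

p̂₁ = 118/207 ≈ 0.57005, p̂₂ = 886/1765 ≈ 0.50198.
Pooled p̂ = (118+886)/(207+1765) = 1004/1972 = 0.50913.
SE = √(p̂(1−p̂)(1/n₁+1/n₂)) = √(0.50913·0.49087·0.00539749) = √(0.00134892) = 0.03673.
z = (0.57005 − 0.50198)/0.03673 = 0.06807/0.03673 = 1.853.

z = 1.853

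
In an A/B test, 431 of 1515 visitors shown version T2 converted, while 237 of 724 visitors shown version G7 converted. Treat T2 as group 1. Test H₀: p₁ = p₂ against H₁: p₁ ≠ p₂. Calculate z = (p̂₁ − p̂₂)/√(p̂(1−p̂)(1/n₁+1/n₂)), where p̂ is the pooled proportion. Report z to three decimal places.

z = -2.073

p̂₁ = 431/1515 ≈ 0.284488, p̂₂ = 237/724 ≈ 0.327348.
Pooled p̂ = (431+237)/(1515+724) = 668/2239 = 0.298347.
SE = √(0.209336 × 0.00204128) = 0.020672.
z = (0.284488 − 0.327348)/0.020672 = -0.042860/0.020672 = -2.073.
p-value = 2·P(Z > 2.073) ≈ 0.0381.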